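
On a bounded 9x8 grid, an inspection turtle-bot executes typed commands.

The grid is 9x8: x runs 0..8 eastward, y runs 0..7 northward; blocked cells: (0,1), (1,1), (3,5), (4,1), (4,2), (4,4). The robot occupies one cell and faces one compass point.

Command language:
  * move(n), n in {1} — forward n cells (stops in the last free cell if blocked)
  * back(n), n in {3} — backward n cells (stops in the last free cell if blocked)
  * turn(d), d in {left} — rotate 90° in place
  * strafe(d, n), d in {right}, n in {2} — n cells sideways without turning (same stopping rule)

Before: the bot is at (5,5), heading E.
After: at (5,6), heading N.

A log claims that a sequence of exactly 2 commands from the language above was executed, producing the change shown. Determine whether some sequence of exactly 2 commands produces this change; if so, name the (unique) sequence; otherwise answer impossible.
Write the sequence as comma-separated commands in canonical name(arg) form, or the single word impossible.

turn(left), move(1)

key: running move(1) before turn(left) would end elsewhere — order is forced
start: at (5,5), heading E
1. turn(left) → at (5,5), heading N
2. move(1) → at (5,6), heading N
no other 2-command option fits: unique.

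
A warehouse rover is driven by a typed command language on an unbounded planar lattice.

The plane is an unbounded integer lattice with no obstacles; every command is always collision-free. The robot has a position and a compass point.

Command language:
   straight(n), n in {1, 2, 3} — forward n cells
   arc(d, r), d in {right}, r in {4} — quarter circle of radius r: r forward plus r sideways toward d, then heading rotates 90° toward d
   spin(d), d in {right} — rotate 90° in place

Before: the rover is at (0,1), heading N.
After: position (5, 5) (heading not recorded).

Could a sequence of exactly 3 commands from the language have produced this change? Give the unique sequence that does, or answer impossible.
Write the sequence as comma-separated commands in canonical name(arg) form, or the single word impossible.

key: order matters: swapping arc(right, 4) and spin(right) lands elsewhere
begin: at (0,1), heading N
1. arc(right, 4) → at (4,5), heading E
2. straight(1) → at (5,5), heading E
3. spin(right) → at (5,5), heading S
no rival 3-sequence matches.

arc(right, 4), straight(1), spin(right)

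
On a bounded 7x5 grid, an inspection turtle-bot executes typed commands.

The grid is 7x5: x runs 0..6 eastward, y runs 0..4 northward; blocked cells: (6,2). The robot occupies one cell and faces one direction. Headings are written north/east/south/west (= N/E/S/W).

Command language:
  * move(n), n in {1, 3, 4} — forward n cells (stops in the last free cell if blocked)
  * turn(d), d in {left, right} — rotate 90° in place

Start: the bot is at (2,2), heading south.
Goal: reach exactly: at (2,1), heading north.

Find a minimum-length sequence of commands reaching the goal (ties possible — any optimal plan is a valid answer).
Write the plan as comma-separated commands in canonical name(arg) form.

move(1), turn(left), turn(left)

initial: at (2,2), heading south
t=1 move(1) ⇒ at (2,1), heading south
t=2 turn(left) ⇒ at (2,1), heading east
t=3 turn(left) ⇒ at (2,1), heading north
no 2-step plan works, so 3 is optimal.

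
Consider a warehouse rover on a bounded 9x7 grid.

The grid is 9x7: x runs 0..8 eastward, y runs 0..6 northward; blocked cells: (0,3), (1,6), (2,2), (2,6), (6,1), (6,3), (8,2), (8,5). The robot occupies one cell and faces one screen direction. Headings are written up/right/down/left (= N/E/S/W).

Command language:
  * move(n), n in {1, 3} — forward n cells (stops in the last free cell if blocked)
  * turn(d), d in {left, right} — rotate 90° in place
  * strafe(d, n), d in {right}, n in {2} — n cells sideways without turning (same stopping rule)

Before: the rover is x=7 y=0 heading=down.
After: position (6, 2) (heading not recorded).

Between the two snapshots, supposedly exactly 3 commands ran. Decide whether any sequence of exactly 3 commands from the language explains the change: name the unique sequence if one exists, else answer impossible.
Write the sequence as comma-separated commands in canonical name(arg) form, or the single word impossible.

key: running move(1) before turn(right) would end elsewhere — order is forced
initial: x=7 y=0 heading=down
1. turn(right) → x=7 y=0 heading=left
2. strafe(right, 2) → x=7 y=2 heading=left
3. move(1) → x=6 y=2 heading=left
uniquely the one of 125 3-step routes that fits.

turn(right), strafe(right, 2), move(1)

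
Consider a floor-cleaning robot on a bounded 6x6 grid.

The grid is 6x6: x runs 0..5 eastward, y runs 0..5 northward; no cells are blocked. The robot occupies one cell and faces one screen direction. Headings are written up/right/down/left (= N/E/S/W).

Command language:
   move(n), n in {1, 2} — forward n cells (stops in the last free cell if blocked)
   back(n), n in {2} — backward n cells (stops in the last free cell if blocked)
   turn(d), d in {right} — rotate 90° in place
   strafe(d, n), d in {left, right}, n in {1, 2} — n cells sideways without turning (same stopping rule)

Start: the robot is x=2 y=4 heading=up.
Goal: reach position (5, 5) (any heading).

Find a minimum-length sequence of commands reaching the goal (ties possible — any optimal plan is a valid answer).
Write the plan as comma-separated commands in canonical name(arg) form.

strafe(right, 2), strafe(right, 2), move(1)

from: x=2 y=4 heading=up
1. strafe(right, 2) → x=4 y=4 heading=up
2. strafe(right, 2) → x=5 y=4 heading=up
3. move(1) → x=5 y=5 heading=up
shorter routes all fall short; 3 is best.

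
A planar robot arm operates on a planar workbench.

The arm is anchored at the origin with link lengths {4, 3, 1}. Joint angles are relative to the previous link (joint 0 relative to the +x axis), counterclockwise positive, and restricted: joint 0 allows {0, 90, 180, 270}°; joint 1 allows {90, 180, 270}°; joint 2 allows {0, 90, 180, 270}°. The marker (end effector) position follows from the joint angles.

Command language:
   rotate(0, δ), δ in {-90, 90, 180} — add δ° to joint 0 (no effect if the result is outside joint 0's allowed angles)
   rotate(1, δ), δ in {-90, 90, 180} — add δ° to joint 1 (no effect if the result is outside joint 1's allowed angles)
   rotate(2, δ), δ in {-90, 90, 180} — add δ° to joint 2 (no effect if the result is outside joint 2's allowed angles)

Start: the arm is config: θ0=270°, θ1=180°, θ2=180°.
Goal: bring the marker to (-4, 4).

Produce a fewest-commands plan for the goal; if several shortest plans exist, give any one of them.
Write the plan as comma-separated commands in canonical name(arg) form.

from: config: θ0=270°, θ1=180°, θ2=180°
step 1 (rotate(2, 180)): config: θ0=270°, θ1=180°, θ2=0°
step 2 (rotate(0, 180)): config: θ0=90°, θ1=180°, θ2=0°
step 3 (rotate(1, -90)): config: θ0=90°, θ1=90°, θ2=0°
shorter routes all fall short; 3 is best.

rotate(2, 180), rotate(0, 180), rotate(1, -90)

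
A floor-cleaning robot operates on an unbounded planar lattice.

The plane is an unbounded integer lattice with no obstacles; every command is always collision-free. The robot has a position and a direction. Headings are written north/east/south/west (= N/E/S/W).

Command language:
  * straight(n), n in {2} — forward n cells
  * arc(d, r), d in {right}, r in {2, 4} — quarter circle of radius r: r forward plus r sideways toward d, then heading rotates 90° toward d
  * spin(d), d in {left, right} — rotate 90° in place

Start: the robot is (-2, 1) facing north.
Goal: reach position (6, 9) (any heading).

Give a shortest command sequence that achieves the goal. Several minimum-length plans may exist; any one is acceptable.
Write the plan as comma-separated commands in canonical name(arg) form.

t0: (-2, 1) facing north
t=1 arc(right, 4) ⇒ (2, 5) facing east
t=2 spin(left) ⇒ (2, 5) facing north
t=3 arc(right, 4) ⇒ (6, 9) facing east
minimal: 3 command(s), checked below 3.

arc(right, 4), spin(left), arc(right, 4)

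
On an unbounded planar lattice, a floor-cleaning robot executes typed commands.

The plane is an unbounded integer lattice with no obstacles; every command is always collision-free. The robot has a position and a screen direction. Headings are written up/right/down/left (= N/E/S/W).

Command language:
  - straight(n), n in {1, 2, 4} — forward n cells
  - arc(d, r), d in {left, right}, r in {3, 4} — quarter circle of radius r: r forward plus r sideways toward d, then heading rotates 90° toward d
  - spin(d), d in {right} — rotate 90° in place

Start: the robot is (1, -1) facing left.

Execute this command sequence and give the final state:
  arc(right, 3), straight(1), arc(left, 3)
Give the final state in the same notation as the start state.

(-5, 6) facing left

t0: (1, -1) facing left
1. arc(right, 3) → (-2, 2) facing up
2. straight(1) → (-2, 3) facing up
3. arc(left, 3) → (-5, 6) facing left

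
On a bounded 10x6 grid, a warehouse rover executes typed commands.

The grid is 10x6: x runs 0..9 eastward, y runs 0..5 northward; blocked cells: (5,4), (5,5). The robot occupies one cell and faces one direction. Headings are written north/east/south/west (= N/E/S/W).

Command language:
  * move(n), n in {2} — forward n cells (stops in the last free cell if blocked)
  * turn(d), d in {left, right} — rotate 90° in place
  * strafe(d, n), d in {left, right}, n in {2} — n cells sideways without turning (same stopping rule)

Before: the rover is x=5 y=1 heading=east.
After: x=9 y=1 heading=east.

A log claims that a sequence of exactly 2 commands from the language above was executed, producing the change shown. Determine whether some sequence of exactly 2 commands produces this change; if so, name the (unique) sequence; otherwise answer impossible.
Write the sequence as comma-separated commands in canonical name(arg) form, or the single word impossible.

key: heading stays E — no command in the sequence turns
begin: x=5 y=1 heading=east
[1] after move(2): x=7 y=1 heading=east
[2] after move(2): x=9 y=1 heading=east
no rival 2-sequence matches.

move(2), move(2)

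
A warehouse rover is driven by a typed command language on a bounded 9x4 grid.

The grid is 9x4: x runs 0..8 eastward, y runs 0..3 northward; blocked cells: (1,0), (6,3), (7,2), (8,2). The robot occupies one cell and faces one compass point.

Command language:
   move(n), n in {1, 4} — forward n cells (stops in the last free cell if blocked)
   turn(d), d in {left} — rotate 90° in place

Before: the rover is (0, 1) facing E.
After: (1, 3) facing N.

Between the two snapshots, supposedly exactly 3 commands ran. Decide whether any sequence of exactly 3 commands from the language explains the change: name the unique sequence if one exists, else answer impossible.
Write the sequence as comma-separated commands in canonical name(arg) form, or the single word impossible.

key: running move(4) before move(1) would end elsewhere — order is forced
initial: (0, 1) facing E
step 1 (move(1)): (1, 1) facing E
step 2 (turn(left)): (1, 1) facing N
step 3 (move(4)): (1, 3) facing N
no rival 3-sequence matches.

move(1), turn(left), move(4)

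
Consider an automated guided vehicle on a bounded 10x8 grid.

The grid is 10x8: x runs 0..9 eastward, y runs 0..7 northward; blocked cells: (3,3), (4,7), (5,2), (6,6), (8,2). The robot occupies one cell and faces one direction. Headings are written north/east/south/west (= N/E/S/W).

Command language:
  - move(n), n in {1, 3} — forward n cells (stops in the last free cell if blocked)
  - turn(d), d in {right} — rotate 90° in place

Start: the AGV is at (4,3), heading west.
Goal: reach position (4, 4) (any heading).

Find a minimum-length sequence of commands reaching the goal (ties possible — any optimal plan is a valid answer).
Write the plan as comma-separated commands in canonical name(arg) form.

from: at (4,3), heading west
t=1 turn(right) ⇒ at (4,3), heading north
t=2 move(1) ⇒ at (4,4), heading north
minimal: 2 command(s), checked below 2.

turn(right), move(1)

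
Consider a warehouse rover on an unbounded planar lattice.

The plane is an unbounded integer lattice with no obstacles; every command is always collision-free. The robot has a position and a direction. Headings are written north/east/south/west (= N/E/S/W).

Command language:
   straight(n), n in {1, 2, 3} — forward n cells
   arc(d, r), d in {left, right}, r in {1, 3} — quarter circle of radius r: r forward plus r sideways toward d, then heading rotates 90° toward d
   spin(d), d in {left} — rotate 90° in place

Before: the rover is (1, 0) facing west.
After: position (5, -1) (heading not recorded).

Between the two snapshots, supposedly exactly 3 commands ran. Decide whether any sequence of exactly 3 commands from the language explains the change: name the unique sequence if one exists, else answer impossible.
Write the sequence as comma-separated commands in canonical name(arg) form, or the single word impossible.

spin(left), arc(left, 1), straight(3)

key: running straight(3) before spin(left) would end elsewhere — order is forced
t0: (1, 0) facing west
step 1 (spin(left)): (1, 0) facing south
step 2 (arc(left, 1)): (2, -1) facing east
step 3 (straight(3)): (5, -1) facing east
no other 3-command option fits: unique.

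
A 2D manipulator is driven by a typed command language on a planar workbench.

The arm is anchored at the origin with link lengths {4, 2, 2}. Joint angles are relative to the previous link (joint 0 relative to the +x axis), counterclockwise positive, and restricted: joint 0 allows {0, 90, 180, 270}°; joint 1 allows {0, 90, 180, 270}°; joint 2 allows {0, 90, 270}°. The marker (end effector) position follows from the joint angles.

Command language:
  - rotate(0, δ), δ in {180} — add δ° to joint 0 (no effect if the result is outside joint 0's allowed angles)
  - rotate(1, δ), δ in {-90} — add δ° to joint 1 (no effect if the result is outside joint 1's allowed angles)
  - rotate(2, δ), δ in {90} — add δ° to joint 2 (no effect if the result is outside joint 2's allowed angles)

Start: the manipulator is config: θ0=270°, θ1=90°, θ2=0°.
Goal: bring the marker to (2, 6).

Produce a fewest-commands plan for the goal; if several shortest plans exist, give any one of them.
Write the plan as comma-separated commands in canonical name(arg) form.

rotate(1, -90), rotate(1, -90), rotate(0, 180), rotate(2, 90)

begin: config: θ0=270°, θ1=90°, θ2=0°
t=1 rotate(1, -90) ⇒ config: θ0=270°, θ1=0°, θ2=0°
t=2 rotate(1, -90) ⇒ config: θ0=270°, θ1=270°, θ2=0°
t=3 rotate(0, 180) ⇒ config: θ0=90°, θ1=270°, θ2=0°
t=4 rotate(2, 90) ⇒ config: θ0=90°, θ1=270°, θ2=90°
nothing shorter than 4 reaches the goal.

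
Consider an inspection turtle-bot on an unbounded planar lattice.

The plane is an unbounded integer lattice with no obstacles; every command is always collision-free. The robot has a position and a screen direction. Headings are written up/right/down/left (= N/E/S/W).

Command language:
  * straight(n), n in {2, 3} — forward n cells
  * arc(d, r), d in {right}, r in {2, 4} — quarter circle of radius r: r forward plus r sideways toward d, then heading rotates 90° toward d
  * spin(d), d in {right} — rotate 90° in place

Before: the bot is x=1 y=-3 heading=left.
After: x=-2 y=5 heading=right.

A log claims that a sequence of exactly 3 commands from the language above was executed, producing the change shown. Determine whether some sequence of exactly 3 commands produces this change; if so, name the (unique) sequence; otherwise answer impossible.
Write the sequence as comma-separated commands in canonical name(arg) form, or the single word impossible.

key: running arc(right, 4) before straight(3) would end elsewhere — order is forced
start: x=1 y=-3 heading=left
t=1 straight(3) ⇒ x=-2 y=-3 heading=left
t=2 arc(right, 4) ⇒ x=-6 y=1 heading=up
t=3 arc(right, 4) ⇒ x=-2 y=5 heading=right
uniquely the one of 125 3-step routes that fits.

straight(3), arc(right, 4), arc(right, 4)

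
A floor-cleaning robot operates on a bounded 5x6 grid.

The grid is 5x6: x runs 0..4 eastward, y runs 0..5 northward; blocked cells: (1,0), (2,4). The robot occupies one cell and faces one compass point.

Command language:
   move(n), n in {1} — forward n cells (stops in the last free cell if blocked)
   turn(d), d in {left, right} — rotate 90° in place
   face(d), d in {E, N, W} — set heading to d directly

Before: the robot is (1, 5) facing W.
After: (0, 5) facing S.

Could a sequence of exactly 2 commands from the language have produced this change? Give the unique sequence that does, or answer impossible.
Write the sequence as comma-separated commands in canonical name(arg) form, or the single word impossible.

move(1), turn(left)

key: cell and facing (now S) both changed — the 2 commands mix motion and turning
start: (1, 5) facing W
1. move(1) → (0, 5) facing W
2. turn(left) → (0, 5) facing S
no rival 2-sequence matches.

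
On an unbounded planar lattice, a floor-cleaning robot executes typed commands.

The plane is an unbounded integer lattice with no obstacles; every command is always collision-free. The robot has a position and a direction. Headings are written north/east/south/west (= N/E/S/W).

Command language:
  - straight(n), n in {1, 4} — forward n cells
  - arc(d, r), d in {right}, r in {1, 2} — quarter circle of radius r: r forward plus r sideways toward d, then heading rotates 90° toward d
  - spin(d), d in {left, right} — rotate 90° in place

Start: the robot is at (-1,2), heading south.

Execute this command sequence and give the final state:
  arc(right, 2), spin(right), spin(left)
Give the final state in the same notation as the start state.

begin: at (-1,2), heading south
t=1 arc(right, 2) ⇒ at (-3,0), heading west
t=2 spin(right) ⇒ at (-3,0), heading north
t=3 spin(left) ⇒ at (-3,0), heading west

at (-3,0), heading west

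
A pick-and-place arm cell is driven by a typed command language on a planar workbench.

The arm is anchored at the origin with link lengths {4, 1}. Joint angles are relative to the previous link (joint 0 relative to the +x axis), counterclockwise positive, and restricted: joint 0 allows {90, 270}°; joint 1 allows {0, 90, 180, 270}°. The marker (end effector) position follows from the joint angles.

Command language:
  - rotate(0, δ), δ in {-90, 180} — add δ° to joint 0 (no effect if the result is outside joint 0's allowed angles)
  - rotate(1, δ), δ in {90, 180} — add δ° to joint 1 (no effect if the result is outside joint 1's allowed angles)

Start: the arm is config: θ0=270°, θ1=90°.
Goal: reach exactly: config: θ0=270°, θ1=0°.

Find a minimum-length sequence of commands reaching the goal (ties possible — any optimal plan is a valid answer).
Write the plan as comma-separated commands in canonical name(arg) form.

t0: config: θ0=270°, θ1=90°
1. rotate(1, 180) → config: θ0=270°, θ1=270°
2. rotate(1, 90) → config: θ0=270°, θ1=0°
no 1-step plan works, so 2 is optimal.

rotate(1, 180), rotate(1, 90)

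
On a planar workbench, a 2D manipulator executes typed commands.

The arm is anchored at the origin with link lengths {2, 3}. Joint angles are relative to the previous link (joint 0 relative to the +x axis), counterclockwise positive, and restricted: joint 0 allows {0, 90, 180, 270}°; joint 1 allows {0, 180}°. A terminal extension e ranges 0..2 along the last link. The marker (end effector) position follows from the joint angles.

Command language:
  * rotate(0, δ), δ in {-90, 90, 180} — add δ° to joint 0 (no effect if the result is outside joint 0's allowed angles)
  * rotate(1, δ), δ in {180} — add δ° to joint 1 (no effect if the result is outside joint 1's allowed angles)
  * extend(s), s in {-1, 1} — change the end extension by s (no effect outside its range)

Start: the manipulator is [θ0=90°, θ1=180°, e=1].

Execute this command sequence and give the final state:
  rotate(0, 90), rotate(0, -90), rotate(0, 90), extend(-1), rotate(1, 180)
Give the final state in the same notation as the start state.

[θ0=180°, θ1=0°, e=0]

begin: [θ0=90°, θ1=180°, e=1]
step 1 (rotate(0, 90)): [θ0=180°, θ1=180°, e=1]
step 2 (rotate(0, -90)): [θ0=90°, θ1=180°, e=1]
step 3 (rotate(0, 90)): [θ0=180°, θ1=180°, e=1]
step 4 (extend(-1)): [θ0=180°, θ1=180°, e=0]
step 5 (rotate(1, 180)): [θ0=180°, θ1=0°, e=0]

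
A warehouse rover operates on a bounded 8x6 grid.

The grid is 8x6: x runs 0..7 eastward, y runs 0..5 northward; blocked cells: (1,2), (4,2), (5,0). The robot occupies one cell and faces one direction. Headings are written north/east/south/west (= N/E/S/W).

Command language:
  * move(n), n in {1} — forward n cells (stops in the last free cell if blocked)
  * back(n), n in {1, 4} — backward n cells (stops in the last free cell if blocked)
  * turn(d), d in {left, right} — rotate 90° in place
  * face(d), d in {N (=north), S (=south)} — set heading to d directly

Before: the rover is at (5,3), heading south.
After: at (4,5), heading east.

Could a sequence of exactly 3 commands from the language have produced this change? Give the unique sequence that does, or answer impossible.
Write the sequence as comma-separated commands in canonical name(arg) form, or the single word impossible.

key: back(4) runs into the grid edge before its full distance
initial: at (5,3), heading south
t=1 back(4) ⇒ at (5,5), heading south
t=2 turn(left) ⇒ at (5,5), heading east
t=3 back(1) ⇒ at (4,5), heading east
uniquely the one of 343 3-step routes that fits.

back(4), turn(left), back(1)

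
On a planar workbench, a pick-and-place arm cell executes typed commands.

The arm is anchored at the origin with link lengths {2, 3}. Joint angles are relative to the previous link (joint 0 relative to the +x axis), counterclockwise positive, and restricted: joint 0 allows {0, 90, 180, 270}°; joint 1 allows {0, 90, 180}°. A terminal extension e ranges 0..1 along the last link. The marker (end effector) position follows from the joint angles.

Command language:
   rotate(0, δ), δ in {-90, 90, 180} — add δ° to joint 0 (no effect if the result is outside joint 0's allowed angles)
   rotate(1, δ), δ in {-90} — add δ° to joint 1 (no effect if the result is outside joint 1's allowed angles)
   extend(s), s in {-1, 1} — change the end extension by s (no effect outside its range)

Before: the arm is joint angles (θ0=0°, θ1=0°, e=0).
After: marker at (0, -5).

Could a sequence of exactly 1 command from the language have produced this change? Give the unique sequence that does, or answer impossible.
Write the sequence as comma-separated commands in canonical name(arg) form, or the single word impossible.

rotate(0, -90)

from: joint angles (θ0=0°, θ1=0°, e=0)
[1] after rotate(0, -90): joint angles (θ0=270°, θ1=0°, e=0)
all 6 alternatives checked — unique.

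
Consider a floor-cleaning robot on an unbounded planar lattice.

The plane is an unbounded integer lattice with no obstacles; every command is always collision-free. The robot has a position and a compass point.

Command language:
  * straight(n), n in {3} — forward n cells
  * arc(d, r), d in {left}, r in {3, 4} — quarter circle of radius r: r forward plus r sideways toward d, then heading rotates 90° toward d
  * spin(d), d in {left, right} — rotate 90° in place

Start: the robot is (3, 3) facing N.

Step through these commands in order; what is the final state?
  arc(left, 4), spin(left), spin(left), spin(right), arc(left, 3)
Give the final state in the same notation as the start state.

from: (3, 3) facing N
t=1 arc(left, 4) ⇒ (-1, 7) facing W
t=2 spin(left) ⇒ (-1, 7) facing S
t=3 spin(left) ⇒ (-1, 7) facing E
t=4 spin(right) ⇒ (-1, 7) facing S
t=5 arc(left, 3) ⇒ (2, 4) facing E

(2, 4) facing E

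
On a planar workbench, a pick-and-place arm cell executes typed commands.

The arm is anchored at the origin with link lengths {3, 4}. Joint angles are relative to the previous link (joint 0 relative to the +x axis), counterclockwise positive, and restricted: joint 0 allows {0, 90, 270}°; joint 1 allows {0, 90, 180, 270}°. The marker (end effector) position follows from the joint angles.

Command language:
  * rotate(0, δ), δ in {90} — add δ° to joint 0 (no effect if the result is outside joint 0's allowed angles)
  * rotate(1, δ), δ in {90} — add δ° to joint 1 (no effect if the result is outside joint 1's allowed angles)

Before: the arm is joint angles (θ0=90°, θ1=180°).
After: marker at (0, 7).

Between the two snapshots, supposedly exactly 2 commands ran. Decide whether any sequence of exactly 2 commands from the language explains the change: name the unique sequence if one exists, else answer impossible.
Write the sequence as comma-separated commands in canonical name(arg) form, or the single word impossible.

rotate(1, 90), rotate(1, 90)

start: joint angles (θ0=90°, θ1=180°)
step 1 (rotate(1, 90)): joint angles (θ0=90°, θ1=270°)
step 2 (rotate(1, 90)): joint angles (θ0=90°, θ1=0°)
no rival 2-sequence matches.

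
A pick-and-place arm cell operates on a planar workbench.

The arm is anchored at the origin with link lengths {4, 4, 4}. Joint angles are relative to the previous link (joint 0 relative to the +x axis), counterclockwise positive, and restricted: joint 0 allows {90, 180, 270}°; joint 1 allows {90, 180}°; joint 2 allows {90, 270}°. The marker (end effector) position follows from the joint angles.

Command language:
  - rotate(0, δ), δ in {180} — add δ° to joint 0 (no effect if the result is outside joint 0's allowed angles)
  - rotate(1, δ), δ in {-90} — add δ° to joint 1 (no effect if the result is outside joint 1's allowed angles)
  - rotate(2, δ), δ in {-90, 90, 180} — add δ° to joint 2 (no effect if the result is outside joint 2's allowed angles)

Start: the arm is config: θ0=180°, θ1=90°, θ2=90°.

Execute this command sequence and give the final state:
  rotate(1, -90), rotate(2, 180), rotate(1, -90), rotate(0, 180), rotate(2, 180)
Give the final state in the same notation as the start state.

initial: config: θ0=180°, θ1=90°, θ2=90°
1. rotate(1, -90) → config: θ0=180°, θ1=90°, θ2=90°
2. rotate(2, 180) → config: θ0=180°, θ1=90°, θ2=270°
3. rotate(1, -90) → config: θ0=180°, θ1=90°, θ2=270°
4. rotate(0, 180) → config: θ0=180°, θ1=90°, θ2=270°
5. rotate(2, 180) → config: θ0=180°, θ1=90°, θ2=90°

config: θ0=180°, θ1=90°, θ2=90°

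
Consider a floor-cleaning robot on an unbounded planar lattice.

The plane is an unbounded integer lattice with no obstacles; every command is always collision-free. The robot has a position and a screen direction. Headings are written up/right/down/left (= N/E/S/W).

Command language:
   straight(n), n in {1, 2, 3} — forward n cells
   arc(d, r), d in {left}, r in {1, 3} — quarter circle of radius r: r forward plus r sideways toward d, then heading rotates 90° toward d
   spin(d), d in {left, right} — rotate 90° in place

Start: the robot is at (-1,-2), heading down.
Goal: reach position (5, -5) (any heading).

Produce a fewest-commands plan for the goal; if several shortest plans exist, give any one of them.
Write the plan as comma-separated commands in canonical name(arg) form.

arc(left, 3), straight(3)

start: at (-1,-2), heading down
t=1 arc(left, 3) ⇒ at (2,-5), heading right
t=2 straight(3) ⇒ at (5,-5), heading right
no 1-step plan works, so 2 is optimal.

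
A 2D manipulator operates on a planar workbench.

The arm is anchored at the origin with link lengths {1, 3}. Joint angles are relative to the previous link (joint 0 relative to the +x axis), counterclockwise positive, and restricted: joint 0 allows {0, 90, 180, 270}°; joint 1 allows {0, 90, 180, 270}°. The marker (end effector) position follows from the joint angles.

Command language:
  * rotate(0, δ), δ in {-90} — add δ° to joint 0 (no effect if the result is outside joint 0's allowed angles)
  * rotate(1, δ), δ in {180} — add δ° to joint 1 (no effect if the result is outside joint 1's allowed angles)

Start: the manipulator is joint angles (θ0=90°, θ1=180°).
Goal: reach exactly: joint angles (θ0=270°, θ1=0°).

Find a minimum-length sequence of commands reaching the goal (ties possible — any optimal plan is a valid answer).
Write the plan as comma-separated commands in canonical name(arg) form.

rotate(1, 180), rotate(0, -90), rotate(0, -90)

from: joint angles (θ0=90°, θ1=180°)
t=1 rotate(1, 180) ⇒ joint angles (θ0=90°, θ1=0°)
t=2 rotate(0, -90) ⇒ joint angles (θ0=0°, θ1=0°)
t=3 rotate(0, -90) ⇒ joint angles (θ0=270°, θ1=0°)
minimal: 3 command(s), checked below 3.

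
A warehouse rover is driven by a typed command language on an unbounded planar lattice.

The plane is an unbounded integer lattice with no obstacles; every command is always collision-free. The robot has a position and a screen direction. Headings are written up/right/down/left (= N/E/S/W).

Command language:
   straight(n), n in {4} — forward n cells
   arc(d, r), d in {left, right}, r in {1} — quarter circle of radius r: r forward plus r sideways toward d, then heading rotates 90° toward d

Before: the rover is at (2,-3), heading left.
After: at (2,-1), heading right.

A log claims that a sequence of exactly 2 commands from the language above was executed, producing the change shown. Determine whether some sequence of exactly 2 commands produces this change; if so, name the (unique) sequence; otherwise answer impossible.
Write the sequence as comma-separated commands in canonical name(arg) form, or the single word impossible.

arc(right, 1), arc(right, 1)

key: cell and facing (now E) both changed — the 2 commands mix motion and turning
begin: at (2,-3), heading left
t=1 arc(right, 1) ⇒ at (1,-2), heading up
t=2 arc(right, 1) ⇒ at (2,-1), heading right
all 9 alternatives checked — unique.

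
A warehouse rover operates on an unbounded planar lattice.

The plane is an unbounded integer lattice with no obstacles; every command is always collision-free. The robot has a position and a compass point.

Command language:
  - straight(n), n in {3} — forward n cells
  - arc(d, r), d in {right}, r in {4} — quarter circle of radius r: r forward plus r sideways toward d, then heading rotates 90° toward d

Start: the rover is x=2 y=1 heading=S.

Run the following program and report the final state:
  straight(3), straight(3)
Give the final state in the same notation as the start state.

start: x=2 y=1 heading=S
[1] after straight(3): x=2 y=-2 heading=S
[2] after straight(3): x=2 y=-5 heading=S

x=2 y=-5 heading=S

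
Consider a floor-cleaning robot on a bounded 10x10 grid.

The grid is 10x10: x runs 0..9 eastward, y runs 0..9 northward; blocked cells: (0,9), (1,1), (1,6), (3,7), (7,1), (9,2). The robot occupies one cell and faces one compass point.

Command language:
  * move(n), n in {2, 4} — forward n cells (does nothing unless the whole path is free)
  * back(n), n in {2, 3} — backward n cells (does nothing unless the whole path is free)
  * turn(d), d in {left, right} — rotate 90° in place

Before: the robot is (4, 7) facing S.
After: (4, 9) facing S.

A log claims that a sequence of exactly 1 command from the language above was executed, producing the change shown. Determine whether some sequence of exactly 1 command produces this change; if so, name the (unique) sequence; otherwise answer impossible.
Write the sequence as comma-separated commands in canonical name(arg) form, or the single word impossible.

key: heading stays S — the single command does not turn
initial: (4, 7) facing S
step 1 (back(2)): (4, 9) facing S
uniquely the one of 6 1-step routes that fits.

back(2)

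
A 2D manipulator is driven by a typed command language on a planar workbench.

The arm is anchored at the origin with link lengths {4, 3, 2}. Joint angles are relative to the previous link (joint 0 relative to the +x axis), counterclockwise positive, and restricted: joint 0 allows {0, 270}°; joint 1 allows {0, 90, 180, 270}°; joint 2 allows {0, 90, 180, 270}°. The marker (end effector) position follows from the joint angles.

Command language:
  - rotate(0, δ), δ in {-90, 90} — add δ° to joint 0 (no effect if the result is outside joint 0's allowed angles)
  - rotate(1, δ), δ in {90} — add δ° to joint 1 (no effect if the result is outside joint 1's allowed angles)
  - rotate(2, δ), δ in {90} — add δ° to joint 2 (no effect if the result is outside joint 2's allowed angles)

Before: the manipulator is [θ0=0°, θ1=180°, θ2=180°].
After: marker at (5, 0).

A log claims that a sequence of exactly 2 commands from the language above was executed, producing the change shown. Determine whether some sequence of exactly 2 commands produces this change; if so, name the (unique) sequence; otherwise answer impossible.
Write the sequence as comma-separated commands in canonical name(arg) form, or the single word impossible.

t0: [θ0=0°, θ1=180°, θ2=180°]
[1] after rotate(1, 90): [θ0=0°, θ1=270°, θ2=180°]
[2] after rotate(1, 90): [θ0=0°, θ1=0°, θ2=180°]
no other 2-command option fits: unique.

rotate(1, 90), rotate(1, 90)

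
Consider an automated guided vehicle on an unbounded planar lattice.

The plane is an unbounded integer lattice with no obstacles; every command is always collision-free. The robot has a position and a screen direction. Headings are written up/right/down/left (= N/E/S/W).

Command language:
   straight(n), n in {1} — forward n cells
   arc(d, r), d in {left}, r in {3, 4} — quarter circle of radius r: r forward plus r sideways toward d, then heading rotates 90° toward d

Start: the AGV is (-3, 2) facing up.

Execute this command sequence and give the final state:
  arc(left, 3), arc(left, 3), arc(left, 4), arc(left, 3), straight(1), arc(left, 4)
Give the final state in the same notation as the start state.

t0: (-3, 2) facing up
t=1 arc(left, 3) ⇒ (-6, 5) facing left
t=2 arc(left, 3) ⇒ (-9, 2) facing down
t=3 arc(left, 4) ⇒ (-5, -2) facing right
t=4 arc(left, 3) ⇒ (-2, 1) facing up
t=5 straight(1) ⇒ (-2, 2) facing up
t=6 arc(left, 4) ⇒ (-6, 6) facing left

(-6, 6) facing left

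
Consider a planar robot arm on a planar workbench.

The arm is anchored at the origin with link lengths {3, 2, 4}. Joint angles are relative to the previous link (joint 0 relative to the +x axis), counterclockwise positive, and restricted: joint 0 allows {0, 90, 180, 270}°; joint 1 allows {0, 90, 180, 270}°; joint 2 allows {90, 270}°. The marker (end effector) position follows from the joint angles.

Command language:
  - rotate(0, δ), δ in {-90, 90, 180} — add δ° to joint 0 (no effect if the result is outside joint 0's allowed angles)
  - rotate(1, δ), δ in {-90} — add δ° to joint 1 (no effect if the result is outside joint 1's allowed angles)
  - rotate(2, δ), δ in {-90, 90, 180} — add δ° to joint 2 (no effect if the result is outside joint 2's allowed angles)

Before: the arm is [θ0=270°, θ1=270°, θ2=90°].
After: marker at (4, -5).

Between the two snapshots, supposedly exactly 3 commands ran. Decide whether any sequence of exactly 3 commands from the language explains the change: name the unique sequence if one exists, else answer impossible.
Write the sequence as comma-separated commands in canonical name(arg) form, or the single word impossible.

rotate(1, -90), rotate(1, -90), rotate(1, -90)

start: [θ0=270°, θ1=270°, θ2=90°]
1. rotate(1, -90) → [θ0=270°, θ1=180°, θ2=90°]
2. rotate(1, -90) → [θ0=270°, θ1=90°, θ2=90°]
3. rotate(1, -90) → [θ0=270°, θ1=0°, θ2=90°]
uniquely the one of 343 3-step routes that fits.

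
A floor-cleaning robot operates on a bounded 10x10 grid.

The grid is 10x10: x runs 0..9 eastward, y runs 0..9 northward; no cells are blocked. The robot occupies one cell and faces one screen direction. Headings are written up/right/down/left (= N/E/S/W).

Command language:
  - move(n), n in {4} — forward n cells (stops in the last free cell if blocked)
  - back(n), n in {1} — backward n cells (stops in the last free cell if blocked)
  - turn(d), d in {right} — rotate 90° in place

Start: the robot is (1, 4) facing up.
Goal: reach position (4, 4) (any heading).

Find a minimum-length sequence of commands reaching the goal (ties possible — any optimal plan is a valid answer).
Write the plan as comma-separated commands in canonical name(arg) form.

begin: (1, 4) facing up
[1] after turn(right): (1, 4) facing right
[2] after move(4): (5, 4) facing right
[3] after back(1): (4, 4) facing right
no 2-step plan works, so 3 is optimal.

turn(right), move(4), back(1)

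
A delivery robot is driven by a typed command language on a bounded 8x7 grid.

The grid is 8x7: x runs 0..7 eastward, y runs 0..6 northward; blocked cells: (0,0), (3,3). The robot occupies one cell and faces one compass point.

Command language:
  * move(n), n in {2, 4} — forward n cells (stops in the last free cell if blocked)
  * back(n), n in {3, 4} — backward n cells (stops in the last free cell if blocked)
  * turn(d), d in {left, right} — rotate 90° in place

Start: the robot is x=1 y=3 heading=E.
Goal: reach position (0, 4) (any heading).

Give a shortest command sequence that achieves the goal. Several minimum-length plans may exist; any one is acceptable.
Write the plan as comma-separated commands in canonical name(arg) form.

initial: x=1 y=3 heading=E
1. back(4) → x=0 y=3 heading=E
2. turn(right) → x=0 y=3 heading=S
3. move(2) → x=0 y=1 heading=S
4. back(3) → x=0 y=4 heading=S
nothing shorter than 4 reaches the goal.

back(4), turn(right), move(2), back(3)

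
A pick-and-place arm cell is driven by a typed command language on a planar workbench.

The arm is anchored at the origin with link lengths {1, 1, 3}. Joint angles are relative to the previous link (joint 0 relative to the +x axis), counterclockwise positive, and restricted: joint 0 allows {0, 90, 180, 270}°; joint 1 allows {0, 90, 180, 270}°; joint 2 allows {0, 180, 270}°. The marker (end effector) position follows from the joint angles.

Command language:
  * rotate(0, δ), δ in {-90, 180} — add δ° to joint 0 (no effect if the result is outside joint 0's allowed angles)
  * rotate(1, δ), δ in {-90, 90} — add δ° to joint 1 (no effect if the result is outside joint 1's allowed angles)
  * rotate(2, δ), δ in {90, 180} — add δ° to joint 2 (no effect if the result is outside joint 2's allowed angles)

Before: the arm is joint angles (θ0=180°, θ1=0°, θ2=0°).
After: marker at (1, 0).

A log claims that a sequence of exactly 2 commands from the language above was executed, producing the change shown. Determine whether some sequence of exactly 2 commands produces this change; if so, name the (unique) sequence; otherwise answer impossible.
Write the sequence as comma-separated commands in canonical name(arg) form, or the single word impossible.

key: running rotate(2, 180) before rotate(2, 90) would end elsewhere — order is forced
initial: joint angles (θ0=180°, θ1=0°, θ2=0°)
step 1 (rotate(2, 90)): joint angles (θ0=180°, θ1=0°, θ2=0°)
step 2 (rotate(2, 180)): joint angles (θ0=180°, θ1=0°, θ2=180°)
uniquely the one of 36 2-step routes that fits.

rotate(2, 90), rotate(2, 180)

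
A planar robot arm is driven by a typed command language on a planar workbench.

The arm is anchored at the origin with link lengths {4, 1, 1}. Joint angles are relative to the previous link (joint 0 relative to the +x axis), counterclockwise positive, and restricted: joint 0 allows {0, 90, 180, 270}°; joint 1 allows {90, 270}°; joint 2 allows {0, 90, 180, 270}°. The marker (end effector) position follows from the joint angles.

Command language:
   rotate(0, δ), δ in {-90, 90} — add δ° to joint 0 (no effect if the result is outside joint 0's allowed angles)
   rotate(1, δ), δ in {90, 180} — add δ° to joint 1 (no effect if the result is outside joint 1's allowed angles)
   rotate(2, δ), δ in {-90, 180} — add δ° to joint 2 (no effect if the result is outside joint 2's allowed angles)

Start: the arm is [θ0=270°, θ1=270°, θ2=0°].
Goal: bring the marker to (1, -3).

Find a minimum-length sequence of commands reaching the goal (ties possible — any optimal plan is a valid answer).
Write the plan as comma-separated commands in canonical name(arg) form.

rotate(2, 180), rotate(2, -90), rotate(1, 180)

begin: [θ0=270°, θ1=270°, θ2=0°]
1. rotate(2, 180) → [θ0=270°, θ1=270°, θ2=180°]
2. rotate(2, -90) → [θ0=270°, θ1=270°, θ2=90°]
3. rotate(1, 180) → [θ0=270°, θ1=90°, θ2=90°]
nothing shorter than 3 reaches the goal.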